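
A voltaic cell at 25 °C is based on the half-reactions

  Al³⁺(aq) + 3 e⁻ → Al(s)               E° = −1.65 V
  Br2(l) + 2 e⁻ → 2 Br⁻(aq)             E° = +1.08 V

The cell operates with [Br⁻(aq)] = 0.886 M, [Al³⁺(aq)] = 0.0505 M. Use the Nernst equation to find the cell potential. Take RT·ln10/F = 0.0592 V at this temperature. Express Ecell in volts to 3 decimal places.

+2.759 V

Since E°(Br₂/Br⁻) > E°(Al³⁺/Al), Br₂/Br⁻ serves as the cathode.
E°cell = E°cat − E°an = +1.08 − (−1.65) = +2.73 V; n = 6.
For the overall reaction 3 Br2(l) + 2 Al(s) → 6 Br⁻(aq) + 2 Al³⁺(aq), Q = [Br⁻(aq)]^6·[Al³⁺(aq)]^2 = 0.00123, giving log Q = −2.909.
Applying E = E° − (RT ln10/nF)·log Q gives +2.73 − (0.0592/6)(−2.909) = +2.759 V.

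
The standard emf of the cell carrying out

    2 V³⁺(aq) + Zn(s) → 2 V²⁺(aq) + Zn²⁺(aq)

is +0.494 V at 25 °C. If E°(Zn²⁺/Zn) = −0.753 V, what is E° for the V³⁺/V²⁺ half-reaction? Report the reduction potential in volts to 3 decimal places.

−0.259 V

In the reaction as written the V³⁺/V²⁺ couple is reduced (cathode) and Zn²⁺/Zn is oxidized (anode), so E°cell = E°(V³⁺/V²⁺) − E°(Zn²⁺/Zn).
E°(V³⁺/V²⁺) = E°cell + E°(anode) = +0.494 + (−0.753) = −0.259 V.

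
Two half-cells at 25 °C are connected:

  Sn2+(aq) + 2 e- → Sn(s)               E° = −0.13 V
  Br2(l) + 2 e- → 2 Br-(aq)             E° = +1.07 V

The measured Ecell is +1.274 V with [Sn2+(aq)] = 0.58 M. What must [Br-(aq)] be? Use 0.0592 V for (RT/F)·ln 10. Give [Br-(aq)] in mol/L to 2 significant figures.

0.074 M

Br₂/Br⁻ is the cathode (higher E°); E°cell = +1.07 − (−0.13) = +1.20 V with n = 2.
From the Nernst equation, log Q = n(E° − E)/0.0592 = 2·(+1.20 − (+1.274))/0.0592 = −2.500.
For Br2(l) + Sn(s) → 2 Br-(aq) + Sn2+(aq), the reaction quotient is Q = [Br-(aq)]^2·[Sn2+(aq)].
Isolating [Br-(aq)] in Q = 10^{−2.500} yields log [Br-(aq)] = −1.132, i.e. 0.074 M.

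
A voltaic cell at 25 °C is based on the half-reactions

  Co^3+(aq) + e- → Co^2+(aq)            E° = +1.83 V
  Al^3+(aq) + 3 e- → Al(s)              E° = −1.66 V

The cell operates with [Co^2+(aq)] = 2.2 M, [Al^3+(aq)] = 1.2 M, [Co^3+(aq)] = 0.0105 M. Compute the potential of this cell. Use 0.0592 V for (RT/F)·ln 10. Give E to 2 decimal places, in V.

The Co³⁺/Co²⁺ couple has the more positive E°, so it is the cathode; Al³⁺/Al is the anode.
E°cell = E°cat − E°an = +1.83 − (−1.66) = +3.49 V; n = 3.
Balancing gives 3 Co^3+(aq) + Al(s) → 3 Co^2+(aq) + Al^3+(aq); hence Q = ([Co^2+(aq)]^3·[Al^3+(aq)]) / [Co^3+(aq)]^3 = 1.1×10^7 (log Q = 7.043).
By the Nernst equation, E = +3.49 − (0.0592/3)·(7.043) = +3.35 V.

+3.35 V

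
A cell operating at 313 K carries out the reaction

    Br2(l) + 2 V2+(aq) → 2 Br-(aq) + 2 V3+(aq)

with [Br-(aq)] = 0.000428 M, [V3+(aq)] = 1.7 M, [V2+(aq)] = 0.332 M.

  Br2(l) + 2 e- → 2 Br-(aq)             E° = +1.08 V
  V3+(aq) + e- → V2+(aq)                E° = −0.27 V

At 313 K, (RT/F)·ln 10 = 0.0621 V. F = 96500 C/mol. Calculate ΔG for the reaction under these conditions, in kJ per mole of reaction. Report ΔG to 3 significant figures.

The standard cell potential is +1.08 − (−0.27) = +1.35 V, with n = 2 electrons in the balanced equation.
Q = ([Br-(aq)]^2·[V3+(aq)]^2) / [V2+(aq)]^2 = 4.8×10^−6, so log Q = −5.318 and E = +1.35 − (0.0621/2)(−5.318) = +1.5151 V.
ΔG = −nFE = −(2)(96500)(+1.5151) J/mol = −292 kJ/mol.

−292 kJ/mol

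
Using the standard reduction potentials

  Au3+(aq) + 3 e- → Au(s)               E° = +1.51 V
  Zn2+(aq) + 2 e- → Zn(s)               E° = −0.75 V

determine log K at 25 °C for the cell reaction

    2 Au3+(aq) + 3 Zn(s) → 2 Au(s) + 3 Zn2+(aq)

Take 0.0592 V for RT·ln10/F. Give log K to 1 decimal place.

log K = 229.1

The Au³⁺/Au couple is reduced (cathode); E°cell = +1.51 − (−0.75) = +2.26 V with n = 6.
At equilibrium E = 0, so log K = nE°cell / 0.0592 = (6)(+2.26) / 0.0592 = 229.1.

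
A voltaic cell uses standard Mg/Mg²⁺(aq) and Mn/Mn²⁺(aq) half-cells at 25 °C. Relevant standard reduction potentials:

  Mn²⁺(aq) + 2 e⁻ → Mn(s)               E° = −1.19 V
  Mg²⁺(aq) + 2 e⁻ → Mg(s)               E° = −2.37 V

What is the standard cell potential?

The Mn²⁺/Mn couple has the higher E°, so Mn ion is reduced (cathode) and Mg is oxidized (anode).
E°cell = E°(cathode) − E°(anode) = −1.19 − (−2.37) = +1.18 V.

+1.18 V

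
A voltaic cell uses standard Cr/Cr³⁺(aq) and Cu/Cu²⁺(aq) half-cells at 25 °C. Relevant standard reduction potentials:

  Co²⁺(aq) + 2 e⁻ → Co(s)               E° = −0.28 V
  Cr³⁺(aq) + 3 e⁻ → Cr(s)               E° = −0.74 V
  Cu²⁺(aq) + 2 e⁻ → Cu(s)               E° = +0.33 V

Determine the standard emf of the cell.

Of the two couples in this cell, the one with the more positive reduction potential is reduced at the cathode: here that is Cu²⁺/Cu (+0.33 V); Cr³⁺/Cr (−0.74 V) is the anode.
E°cell = E°(cathode) − E°(anode) = +0.33 − (−0.74) = +1.07 V.

+1.07 V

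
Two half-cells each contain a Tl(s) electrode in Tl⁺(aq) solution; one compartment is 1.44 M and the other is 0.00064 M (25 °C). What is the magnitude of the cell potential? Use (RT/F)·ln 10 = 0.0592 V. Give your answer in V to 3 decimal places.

For a concentration cell E°cell = 0, since both electrodes use the same couple.
The compartment with the higher Tl⁺(aq) concentration (1.44 M) acts as the cathode; ions are reduced there and produced at the dilute (0.00064 M) anode.
With n = 1, Ecell = −(0.0592/1)·log([dilute]/[conc]) = −(0.0592/1)·log(0.00064/1.44) = +0.198 V.

0.198 V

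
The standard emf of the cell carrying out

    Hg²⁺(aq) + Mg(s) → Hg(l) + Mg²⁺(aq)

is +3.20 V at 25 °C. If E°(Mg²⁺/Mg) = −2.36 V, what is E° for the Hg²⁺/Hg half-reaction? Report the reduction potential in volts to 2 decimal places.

+0.84 V

In the reaction as written the Hg²⁺/Hg couple is reduced (cathode) and Mg²⁺/Mg is oxidized (anode), so E°cell = E°(Hg²⁺/Hg) − E°(Mg²⁺/Mg).
E°(Hg²⁺/Hg) = E°cell + E°(anode) = +3.20 + (−2.36) = +0.84 V.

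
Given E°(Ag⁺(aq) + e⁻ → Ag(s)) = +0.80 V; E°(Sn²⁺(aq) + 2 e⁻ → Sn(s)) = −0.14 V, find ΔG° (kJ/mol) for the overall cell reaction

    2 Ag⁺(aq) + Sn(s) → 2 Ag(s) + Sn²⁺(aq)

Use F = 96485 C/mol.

In the reaction as written Ag⁺(aq) is reduced, so the Ag⁺/Ag couple is the cathode and Sn²⁺/Sn is the anode.
E°cell = +0.80 − (−0.14) = +0.94 V; balancing electrons gives n = 2.
ΔG° = −nFE°cell = −(2)(96485)(+0.94) J/mol = −181 kJ/mol.

−181 kJ/mol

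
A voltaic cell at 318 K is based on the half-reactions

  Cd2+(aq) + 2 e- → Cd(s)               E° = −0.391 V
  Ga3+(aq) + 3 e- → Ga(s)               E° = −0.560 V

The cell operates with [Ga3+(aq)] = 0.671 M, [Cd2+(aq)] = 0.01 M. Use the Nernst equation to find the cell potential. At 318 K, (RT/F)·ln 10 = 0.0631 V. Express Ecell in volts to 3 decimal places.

Since E°(Cd²⁺/Cd) > E°(Ga³⁺/Ga), Cd²⁺/Cd serves as the cathode.
E°cell = E°cat − E°an = −0.391 − (−0.560) = +0.169 V; n = 6.
The balanced reaction is 3 Cd2+(aq) + 2 Ga(s) → 3 Cd(s) + 2 Ga3+(aq), so Q = [Ga3+(aq)]^2 / [Cd2+(aq)]^3 = 4.5×10^5 and log Q = 5.653.
E = E° − (0.0631/n)·log Q = +0.169 − (0.0631/6)(5.653) = +0.110 V.

+0.110 V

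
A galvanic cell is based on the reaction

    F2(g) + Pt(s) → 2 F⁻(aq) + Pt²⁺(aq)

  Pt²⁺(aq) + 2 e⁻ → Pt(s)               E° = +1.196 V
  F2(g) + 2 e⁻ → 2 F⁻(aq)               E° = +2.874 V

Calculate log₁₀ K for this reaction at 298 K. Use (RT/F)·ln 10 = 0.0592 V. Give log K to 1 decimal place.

The F₂/F⁻ couple is reduced (cathode); E°cell = +2.874 − (+1.196) = +1.678 V with n = 2.
At equilibrium E = 0, so log K = nE°cell / 0.0592 = (2)(+1.678) / 0.0592 = 56.7.

log K = 56.7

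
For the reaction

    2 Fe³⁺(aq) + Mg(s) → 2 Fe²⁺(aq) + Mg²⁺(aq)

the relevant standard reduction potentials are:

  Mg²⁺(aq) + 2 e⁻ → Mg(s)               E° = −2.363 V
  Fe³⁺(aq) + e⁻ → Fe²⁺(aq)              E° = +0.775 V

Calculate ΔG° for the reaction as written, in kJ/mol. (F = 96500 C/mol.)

In the reaction as written Fe³⁺(aq) is reduced, so the Fe³⁺/Fe²⁺ couple is the cathode and Mg²⁺/Mg is the anode.
E°cell = +0.775 − (−2.363) = +3.138 V; balancing electrons gives n = 2.
ΔG° = −nFE°cell = −(2)(96500)(+3.138) J/mol = −606 kJ/mol.

−606 kJ/mol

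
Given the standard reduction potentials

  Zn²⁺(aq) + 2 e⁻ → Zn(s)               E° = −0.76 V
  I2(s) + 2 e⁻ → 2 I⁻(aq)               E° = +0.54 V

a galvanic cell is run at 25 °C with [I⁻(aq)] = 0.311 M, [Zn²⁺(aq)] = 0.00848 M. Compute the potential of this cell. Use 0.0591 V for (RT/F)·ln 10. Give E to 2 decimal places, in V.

+1.39 V

Since E°(I₂/I⁻) > E°(Zn²⁺/Zn), I₂/I⁻ serves as the cathode.
E°cell = +0.54 − (−0.76) = +1.30 V, with n = 2 electrons transferred.
The balanced reaction is I2(s) + Zn(s) → 2 I⁻(aq) + Zn²⁺(aq), so Q = [I⁻(aq)]^2·[Zn²⁺(aq)] = 0.00082 and log Q = −3.086.
Applying E = E° − (RT ln10/nF)·log Q gives +1.30 − (0.0591/2)(−3.086) = +1.39 V.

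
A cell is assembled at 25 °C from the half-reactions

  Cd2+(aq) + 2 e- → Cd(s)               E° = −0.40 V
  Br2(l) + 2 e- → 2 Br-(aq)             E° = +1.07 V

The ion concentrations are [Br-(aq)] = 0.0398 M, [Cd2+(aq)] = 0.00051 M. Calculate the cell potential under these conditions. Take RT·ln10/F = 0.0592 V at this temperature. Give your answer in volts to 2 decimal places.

Br₂/Br⁻ is reduced (cathode, E° = +1.07 V) and Cd²⁺/Cd is oxidized (anode).
E°cell = E°cat − E°an = +1.07 − (−0.40) = +1.47 V; n = 2.
The balanced reaction is Br2(l) + Cd(s) → 2 Br-(aq) + Cd2+(aq), so Q = [Br-(aq)]^2·[Cd2+(aq)] = 8.08×10^−7 and log Q = −6.093.
By the Nernst equation, E = +1.47 − (0.0592/2)·(−6.093) = +1.65 V.

+1.65 V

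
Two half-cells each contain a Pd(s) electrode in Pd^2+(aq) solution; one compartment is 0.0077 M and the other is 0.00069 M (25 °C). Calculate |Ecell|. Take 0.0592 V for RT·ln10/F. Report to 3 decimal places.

0.031 V

For a concentration cell E°cell = 0, since both electrodes use the same couple.
The compartment with the higher Pd^2+(aq) concentration (0.0077 M) acts as the cathode; ions are reduced there and produced at the dilute (0.00069 M) anode.
With n = 2, Ecell = −(0.0592/2)·log([dilute]/[conc]) = −(0.0592/2)·log(0.00069/0.0077) = +0.031 V.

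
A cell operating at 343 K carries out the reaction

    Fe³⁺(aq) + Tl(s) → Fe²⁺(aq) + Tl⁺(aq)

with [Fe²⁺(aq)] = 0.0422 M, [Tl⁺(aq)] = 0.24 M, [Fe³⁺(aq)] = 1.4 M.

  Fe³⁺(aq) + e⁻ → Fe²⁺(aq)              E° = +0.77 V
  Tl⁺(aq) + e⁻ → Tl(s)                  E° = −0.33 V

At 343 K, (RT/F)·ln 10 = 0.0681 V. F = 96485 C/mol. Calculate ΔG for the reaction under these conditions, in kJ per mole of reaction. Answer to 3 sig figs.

−120 kJ/mol

With Fe³⁺/Fe²⁺ reduced at the cathode, E°cell = +0.77 − (−0.33) = +1.10 V and n = 1.
The reaction quotient is ([Fe²⁺(aq)]·[Tl⁺(aq)]) / [Fe³⁺(aq)] = 0.00723; by Nernst, E = +1.10 − (0.0681/1)(−2.141) = +1.2458 V.
Then ΔG = −nFE = −1 × 96485 × +1.2458 J/mol = −120 kJ/mol.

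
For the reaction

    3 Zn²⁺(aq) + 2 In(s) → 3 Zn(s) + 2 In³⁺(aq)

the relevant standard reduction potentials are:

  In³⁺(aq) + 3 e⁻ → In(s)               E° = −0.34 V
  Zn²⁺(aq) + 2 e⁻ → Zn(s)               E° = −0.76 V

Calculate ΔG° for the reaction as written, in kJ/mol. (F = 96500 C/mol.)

+243 kJ/mol

In the reaction as written Zn²⁺(aq) is reduced, so the Zn²⁺/Zn couple is the cathode and In³⁺/In is the anode.
E°cell = −0.76 − (−0.34) = −0.42 V; balancing electrons gives n = 6.
ΔG° = −nFE°cell = −(6)(96500)(−0.42) J/mol = +243 kJ/mol.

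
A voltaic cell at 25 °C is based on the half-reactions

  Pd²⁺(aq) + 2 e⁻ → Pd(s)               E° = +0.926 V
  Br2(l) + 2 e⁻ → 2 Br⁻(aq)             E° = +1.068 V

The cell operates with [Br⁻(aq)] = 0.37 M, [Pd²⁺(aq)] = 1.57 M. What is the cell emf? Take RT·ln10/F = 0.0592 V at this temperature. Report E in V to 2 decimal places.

The Br₂/Br⁻ couple has the more positive E°, so it is the cathode; Pd²⁺/Pd is the anode.
E°cell = E°cat − E°an = +1.068 − (+0.926) = +0.142 V; n = 2.
The balanced reaction is Br2(l) + Pd(s) → 2 Br⁻(aq) + Pd²⁺(aq), so Q = [Br⁻(aq)]^2·[Pd²⁺(aq)] = 0.215 and log Q = −0.668.
By the Nernst equation, E = +0.142 − (0.0592/2)·(−0.668) = +0.16 V.

+0.16 V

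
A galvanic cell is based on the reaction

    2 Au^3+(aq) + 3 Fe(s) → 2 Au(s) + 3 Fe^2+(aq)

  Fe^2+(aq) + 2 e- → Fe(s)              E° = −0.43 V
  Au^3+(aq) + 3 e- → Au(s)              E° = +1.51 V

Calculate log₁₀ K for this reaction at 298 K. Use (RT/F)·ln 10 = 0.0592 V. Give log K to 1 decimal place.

The Au³⁺/Au couple is reduced (cathode); E°cell = +1.51 − (−0.43) = +1.94 V with n = 6.
At equilibrium E = 0, so log K = nE°cell / 0.0592 = (6)(+1.94) / 0.0592 = 196.6.

log K = 196.6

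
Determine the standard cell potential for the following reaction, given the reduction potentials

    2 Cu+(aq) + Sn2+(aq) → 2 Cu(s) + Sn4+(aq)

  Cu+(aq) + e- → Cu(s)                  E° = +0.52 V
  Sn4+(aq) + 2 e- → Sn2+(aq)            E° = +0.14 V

+0.38 V

In the reaction as written, Cu+(aq) is reduced (cathode) and Sn4+(aq) is produced by oxidation at the anode.
E°cell = E°(cathode) − E°(anode) = +0.52 − (+0.14) = +0.38 V.
The positive value indicates the reaction is spontaneous as written.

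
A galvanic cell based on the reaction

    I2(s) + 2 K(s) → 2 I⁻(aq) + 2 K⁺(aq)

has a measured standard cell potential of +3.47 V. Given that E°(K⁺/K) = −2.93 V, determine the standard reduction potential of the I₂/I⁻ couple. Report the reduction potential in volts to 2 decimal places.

+0.54 V

In the reaction as written the I₂/I⁻ couple is reduced (cathode) and K⁺/K is oxidized (anode), so E°cell = E°(I₂/I⁻) − E°(K⁺/K).
E°(I₂/I⁻) = E°cell + E°(anode) = +3.47 + (−2.93) = +0.54 V.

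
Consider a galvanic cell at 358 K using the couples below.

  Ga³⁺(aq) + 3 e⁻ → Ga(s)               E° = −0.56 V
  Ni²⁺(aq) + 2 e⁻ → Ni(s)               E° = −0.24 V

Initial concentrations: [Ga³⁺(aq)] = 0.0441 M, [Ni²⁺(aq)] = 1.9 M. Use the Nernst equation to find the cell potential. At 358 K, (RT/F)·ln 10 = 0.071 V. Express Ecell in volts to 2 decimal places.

+0.36 V

The Ni²⁺/Ni couple has the more positive E°, so it is the cathode; Ga³⁺/Ga is the anode.
The standard potential is −0.24 − (−0.56) = +0.32 V and the balanced reaction transfers n = 6 electrons.
For the overall reaction 3 Ni²⁺(aq) + 2 Ga(s) → 3 Ni(s) + 2 Ga³⁺(aq), Q = [Ga³⁺(aq)]^2 / [Ni²⁺(aq)]^3 = 0.000284, giving log Q = −3.547.
E = E° − (0.071/n)·log Q = +0.32 − (0.071/6)(−3.547) = +0.36 V.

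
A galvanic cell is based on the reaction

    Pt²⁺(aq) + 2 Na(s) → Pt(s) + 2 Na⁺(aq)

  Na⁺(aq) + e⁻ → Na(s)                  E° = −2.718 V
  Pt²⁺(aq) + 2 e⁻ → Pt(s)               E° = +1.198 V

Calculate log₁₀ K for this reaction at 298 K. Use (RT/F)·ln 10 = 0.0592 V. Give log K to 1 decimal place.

The Pt²⁺/Pt couple is reduced (cathode); E°cell = +1.198 − (−2.718) = +3.916 V with n = 2.
At equilibrium E = 0, so log K = nE°cell / 0.0592 = (2)(+3.916) / 0.0592 = 132.3.

log K = 132.3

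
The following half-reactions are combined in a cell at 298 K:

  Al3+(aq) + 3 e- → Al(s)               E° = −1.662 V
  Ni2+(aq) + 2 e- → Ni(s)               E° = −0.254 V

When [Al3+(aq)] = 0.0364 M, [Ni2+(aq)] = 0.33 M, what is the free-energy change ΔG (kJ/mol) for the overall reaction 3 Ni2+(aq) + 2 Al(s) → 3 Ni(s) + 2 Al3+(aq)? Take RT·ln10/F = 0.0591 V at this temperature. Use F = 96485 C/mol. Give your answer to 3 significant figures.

−823 kJ/mol

E°cell = −0.254 − (−1.662) = +1.408 V; the balanced reaction transfers n = 6 electrons.
Here Q = [Al3+(aq)]^2 / [Ni2+(aq)]^3 = 0.0369 (log Q = −1.433), giving E = +1.408 − (0.0591/6)·(−1.433) = +1.4221 V.
Finally ΔG = −nFE = −(6)(96485 C/mol)(+1.4221 V) = −823 kJ/mol.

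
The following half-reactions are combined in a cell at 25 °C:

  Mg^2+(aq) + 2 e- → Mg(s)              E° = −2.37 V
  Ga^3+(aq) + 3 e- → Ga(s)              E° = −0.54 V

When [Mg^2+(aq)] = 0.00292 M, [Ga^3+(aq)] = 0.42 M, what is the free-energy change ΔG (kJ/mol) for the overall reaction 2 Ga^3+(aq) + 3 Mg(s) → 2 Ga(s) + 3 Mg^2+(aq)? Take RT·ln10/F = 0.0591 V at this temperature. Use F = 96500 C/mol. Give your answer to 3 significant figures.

E°cell = −0.54 − (−2.37) = +1.83 V; the balanced reaction transfers n = 6 electrons.
Q = [Mg^2+(aq)]^3 / [Ga^3+(aq)]^2 = 1.41×10^−7, so log Q = −6.850 and E = +1.83 − (0.0591/6)(−6.850) = +1.8975 V.
Then ΔG = −nFE = −6 × 96500 × +1.8975 J/mol = −1100 kJ/mol.

−1100 kJ/mol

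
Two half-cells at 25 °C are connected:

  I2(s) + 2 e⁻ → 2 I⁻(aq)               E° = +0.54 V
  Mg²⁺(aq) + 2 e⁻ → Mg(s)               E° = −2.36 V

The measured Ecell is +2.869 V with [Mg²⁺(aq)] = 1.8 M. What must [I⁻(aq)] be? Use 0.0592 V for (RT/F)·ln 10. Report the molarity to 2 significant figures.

With I₂/I⁻ at the cathode and Mg²⁺/Mg at the anode, E°cell = +0.54 − (−2.36) = +2.90 V (n = 2).
Since E = E° − (0.0592/n)·log Q, log Q = n(E° − E)/0.0592 = 1.047.
For I2(s) + Mg(s) → 2 I⁻(aq) + Mg²⁺(aq), the reaction quotient is Q = [I⁻(aq)]^2·[Mg²⁺(aq)].
Solving for the unknown gives log [I⁻(aq)] = 0.396, so [I⁻(aq)] ≈ 2.5 M.

2.5 M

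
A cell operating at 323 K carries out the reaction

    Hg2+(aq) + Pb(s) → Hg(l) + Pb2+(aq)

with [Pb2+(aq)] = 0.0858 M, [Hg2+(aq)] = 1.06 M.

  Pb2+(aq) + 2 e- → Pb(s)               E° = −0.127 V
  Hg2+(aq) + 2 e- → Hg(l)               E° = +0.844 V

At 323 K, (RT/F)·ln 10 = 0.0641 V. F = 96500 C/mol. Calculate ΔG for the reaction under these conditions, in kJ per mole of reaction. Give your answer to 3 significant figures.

The standard cell potential is +0.844 − (−0.127) = +0.971 V, with n = 2 electrons in the balanced equation.
The reaction quotient is [Pb2+(aq)] / [Hg2+(aq)] = 0.0809; by Nernst, E = +0.971 − (0.0641/2)(−1.092) = +1.0060 V.
ΔG = −nFE = −(2)(96500)(+1.0060) J/mol = −194 kJ/mol.

−194 kJ/mol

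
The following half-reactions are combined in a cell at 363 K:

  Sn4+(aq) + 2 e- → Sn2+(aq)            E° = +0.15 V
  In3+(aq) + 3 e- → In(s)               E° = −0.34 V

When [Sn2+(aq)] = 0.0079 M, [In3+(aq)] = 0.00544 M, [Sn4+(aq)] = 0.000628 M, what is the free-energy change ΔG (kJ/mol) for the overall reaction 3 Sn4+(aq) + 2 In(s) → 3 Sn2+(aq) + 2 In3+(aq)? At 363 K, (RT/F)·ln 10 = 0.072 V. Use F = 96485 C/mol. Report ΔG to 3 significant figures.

−292 kJ/mol

The standard cell potential is +0.15 − (−0.34) = +0.49 V, with n = 6 electrons in the balanced equation.
The reaction quotient is ([Sn2+(aq)]^3·[In3+(aq)]^2) / [Sn4+(aq)]^3 = 0.0589; by Nernst, E = +0.49 − (0.072/6)(−1.230) = +0.5048 V.
ΔG = −nFE = −(6)(96485)(+0.5048) J/mol = −292 kJ/mol.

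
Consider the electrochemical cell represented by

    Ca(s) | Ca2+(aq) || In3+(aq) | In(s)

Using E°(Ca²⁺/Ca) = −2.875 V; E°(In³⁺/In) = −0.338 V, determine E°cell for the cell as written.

By convention the left-hand electrode in cell notation is the anode (oxidation) and the right-hand electrode is the cathode (reduction).
E°cell = E°(right) − E°(left) = −0.338 − (−2.875) = +2.537 V.

+2.537 V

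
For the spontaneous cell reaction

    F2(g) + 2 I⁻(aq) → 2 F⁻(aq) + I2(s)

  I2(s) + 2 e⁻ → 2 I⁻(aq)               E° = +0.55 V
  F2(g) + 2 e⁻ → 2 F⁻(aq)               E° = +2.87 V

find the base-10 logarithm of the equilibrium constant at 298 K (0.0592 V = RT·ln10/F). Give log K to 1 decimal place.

The F₂/F⁻ couple is reduced (cathode); E°cell = +2.87 − (+0.55) = +2.32 V with n = 2.
At equilibrium E = 0, so log K = nE°cell / 0.0592 = (2)(+2.32) / 0.0592 = 78.4.

log K = 78.4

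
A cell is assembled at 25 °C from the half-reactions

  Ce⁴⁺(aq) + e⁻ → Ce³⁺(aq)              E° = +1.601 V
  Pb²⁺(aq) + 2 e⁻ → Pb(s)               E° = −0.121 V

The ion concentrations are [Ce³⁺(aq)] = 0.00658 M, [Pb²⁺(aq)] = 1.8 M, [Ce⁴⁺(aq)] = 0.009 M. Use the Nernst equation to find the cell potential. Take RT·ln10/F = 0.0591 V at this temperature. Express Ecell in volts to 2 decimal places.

+1.72 V

The Ce⁴⁺/Ce³⁺ couple has the more positive E°, so it is the cathode; Pb²⁺/Pb is the anode.
The standard potential is +1.601 − (−0.121) = +1.722 V and the balanced reaction transfers n = 2 electrons.
For the overall reaction 2 Ce⁴⁺(aq) + Pb(s) → 2 Ce³⁺(aq) + Pb²⁺(aq), Q = ([Ce³⁺(aq)]^2·[Pb²⁺(aq)]) / [Ce⁴⁺(aq)]^2 = 0.962, giving log Q = −0.017.
Applying E = E° − (RT ln10/nF)·log Q gives +1.722 − (0.0591/2)(−0.017) = +1.72 V.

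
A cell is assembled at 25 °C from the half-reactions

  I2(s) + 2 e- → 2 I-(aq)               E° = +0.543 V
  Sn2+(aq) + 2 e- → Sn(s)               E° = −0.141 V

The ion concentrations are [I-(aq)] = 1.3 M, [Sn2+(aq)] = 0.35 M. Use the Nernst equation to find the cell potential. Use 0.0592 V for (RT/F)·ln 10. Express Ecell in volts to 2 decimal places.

Since E°(I₂/I⁻) > E°(Sn²⁺/Sn), I₂/I⁻ serves as the cathode.
E°cell = E°cat − E°an = +0.543 − (−0.141) = +0.684 V; n = 2.
Balancing gives I2(s) + Sn(s) → 2 I-(aq) + Sn2+(aq); hence Q = [I-(aq)]^2·[Sn2+(aq)] = 0.592 (log Q = −0.228).
By the Nernst equation, E = +0.684 − (0.0592/2)·(−0.228) = +0.69 V.

+0.69 V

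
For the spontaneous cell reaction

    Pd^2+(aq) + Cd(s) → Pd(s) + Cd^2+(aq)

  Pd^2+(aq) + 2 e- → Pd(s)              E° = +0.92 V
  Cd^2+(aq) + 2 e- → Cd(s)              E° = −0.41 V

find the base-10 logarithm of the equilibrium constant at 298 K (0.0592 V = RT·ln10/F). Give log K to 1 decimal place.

The Pd²⁺/Pd couple is reduced (cathode); E°cell = +0.92 − (−0.41) = +1.33 V with n = 2.
At equilibrium E = 0, so log K = nE°cell / 0.0592 = (2)(+1.33) / 0.0592 = 44.9.

log K = 44.9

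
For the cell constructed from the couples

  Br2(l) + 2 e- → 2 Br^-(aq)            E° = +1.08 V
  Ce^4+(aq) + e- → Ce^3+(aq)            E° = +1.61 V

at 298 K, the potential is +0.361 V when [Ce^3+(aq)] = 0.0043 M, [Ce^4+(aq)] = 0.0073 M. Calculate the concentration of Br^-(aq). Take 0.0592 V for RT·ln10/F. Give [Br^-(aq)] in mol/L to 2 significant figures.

The Ce⁴⁺/Ce³⁺ couple has the larger reduction potential, so it is the cathode: E°cell = +1.61 − (+1.08) = +0.53 V and n = 2.
Since E = E° − (0.0592/n)·log Q, log Q = n(E° − E)/0.0592 = 5.709.
For 2 Ce^4+(aq) + 2 Br^-(aq) → 2 Ce^3+(aq) + Br2(l), the reaction quotient is Q = [Ce^3+(aq)]^2 / ([Ce^4+(aq)]^2·[Br^-(aq)]^2).
Solving for the unknown gives log [Br^-(aq)] = −3.084, so [Br^-(aq)] ≈ 0.00082 M.

0.00082 M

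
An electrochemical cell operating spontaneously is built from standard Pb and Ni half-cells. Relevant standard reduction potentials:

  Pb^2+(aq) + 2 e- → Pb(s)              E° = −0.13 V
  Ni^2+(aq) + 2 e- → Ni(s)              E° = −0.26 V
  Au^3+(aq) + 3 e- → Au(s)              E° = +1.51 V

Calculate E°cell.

Of the two couples in this cell, the one with the more positive reduction potential is reduced at the cathode: here that is Pb²⁺/Pb (−0.13 V); Ni²⁺/Ni (−0.26 V) is the anode.
E°cell = E°(cathode) − E°(anode) = −0.13 − (−0.26) = +0.13 V.

+0.13 V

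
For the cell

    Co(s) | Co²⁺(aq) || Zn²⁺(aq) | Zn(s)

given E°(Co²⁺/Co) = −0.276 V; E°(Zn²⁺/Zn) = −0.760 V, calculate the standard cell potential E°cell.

By convention the left-hand electrode in cell notation is the anode (oxidation) and the right-hand electrode is the cathode (reduction).
E°cell = E°(right) − E°(left) = −0.760 − (−0.276) = −0.484 V.
The negative sign shows that, as written, the cell would require an external voltage to drive the reaction.

−0.484 V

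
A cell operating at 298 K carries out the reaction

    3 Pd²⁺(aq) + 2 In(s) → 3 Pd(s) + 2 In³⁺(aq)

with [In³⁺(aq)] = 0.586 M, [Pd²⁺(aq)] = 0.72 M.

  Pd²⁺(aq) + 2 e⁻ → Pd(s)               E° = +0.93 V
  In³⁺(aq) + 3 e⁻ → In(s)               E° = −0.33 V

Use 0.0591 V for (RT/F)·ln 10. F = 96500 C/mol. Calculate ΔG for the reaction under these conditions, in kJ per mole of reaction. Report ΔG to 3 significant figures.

E°cell = +0.93 − (−0.33) = +1.26 V; the balanced reaction transfers n = 6 electrons.
Here Q = [In³⁺(aq)]^2 / [Pd²⁺(aq)]^3 = 0.92 (log Q = −0.036), giving E = +1.26 − (0.0591/6)·(−0.036) = +1.2604 V.
Then ΔG = −nFE = −6 × 96500 × +1.2604 J/mol = −730 kJ/mol.

−730 kJ/mol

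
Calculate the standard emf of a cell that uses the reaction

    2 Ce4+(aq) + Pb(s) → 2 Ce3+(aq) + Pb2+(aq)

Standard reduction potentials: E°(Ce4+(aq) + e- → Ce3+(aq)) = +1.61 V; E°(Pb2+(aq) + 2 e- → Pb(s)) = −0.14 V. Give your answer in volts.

Ce4+(aq) gains electrons, so the Ce⁴⁺/Ce³⁺ couple is the cathode; the Pb²⁺/Pb couple is the anode.
E°cell = E°(cathode) − E°(anode) = +1.61 − (−0.14) = +1.75 V.
The positive value indicates the reaction is spontaneous as written.

+1.75 V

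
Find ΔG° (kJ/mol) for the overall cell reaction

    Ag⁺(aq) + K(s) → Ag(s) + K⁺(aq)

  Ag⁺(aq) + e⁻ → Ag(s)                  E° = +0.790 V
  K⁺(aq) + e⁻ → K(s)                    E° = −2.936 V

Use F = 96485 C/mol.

In the reaction as written Ag⁺(aq) is reduced, so the Ag⁺/Ag couple is the cathode and K⁺/K is the anode.
E°cell = +0.790 − (−2.936) = +3.726 V; balancing electrons gives n = 1.
ΔG° = −nFE°cell = −(1)(96485)(+3.726) J/mol = −360 kJ/mol.

−360 kJ/mol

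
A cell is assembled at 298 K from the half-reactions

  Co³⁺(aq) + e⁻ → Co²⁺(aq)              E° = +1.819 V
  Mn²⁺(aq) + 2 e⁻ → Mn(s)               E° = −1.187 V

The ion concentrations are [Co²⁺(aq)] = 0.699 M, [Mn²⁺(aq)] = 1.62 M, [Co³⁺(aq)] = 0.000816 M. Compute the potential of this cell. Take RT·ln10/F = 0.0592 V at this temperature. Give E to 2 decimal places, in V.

Since E°(Co³⁺/Co²⁺) > E°(Mn²⁺/Mn), Co³⁺/Co²⁺ serves as the cathode.
The standard potential is +1.819 − (−1.187) = +3.006 V and the balanced reaction transfers n = 2 electrons.
Balancing gives 2 Co³⁺(aq) + Mn(s) → 2 Co²⁺(aq) + Mn²⁺(aq); hence Q = ([Co²⁺(aq)]^2·[Mn²⁺(aq)]) / [Co³⁺(aq)]^2 = 1.19×10^6 (log Q = 6.075).
E = E° − (0.0592/n)·log Q = +3.006 − (0.0592/2)(6.075) = +2.83 V.

+2.83 V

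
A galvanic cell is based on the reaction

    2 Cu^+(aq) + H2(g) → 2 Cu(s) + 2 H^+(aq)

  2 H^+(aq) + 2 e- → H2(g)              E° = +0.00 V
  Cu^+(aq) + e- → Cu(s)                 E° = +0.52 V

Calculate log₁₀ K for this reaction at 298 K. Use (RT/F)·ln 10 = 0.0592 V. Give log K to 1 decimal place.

log K = 17.6

The Cu⁺/Cu couple is reduced (cathode); E°cell = +0.52 − (+0.00) = +0.52 V with n = 2.
At equilibrium E = 0, so log K = nE°cell / 0.0592 = (2)(+0.52) / 0.0592 = 17.6.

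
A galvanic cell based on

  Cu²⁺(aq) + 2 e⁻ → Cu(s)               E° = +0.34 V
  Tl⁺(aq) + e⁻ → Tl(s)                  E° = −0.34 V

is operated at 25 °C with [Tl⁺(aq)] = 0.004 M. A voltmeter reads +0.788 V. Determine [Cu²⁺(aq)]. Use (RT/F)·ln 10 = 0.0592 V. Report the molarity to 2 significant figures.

The Cu²⁺/Cu couple has the larger reduction potential, so it is the cathode: E°cell = +0.34 − (−0.34) = +0.68 V and n = 2.
Since E = E° − (0.0592/n)·log Q, log Q = n(E° − E)/0.0592 = −3.649.
The balanced reaction is Cu²⁺(aq) + 2 Tl(s) → Cu(s) + 2 Tl⁺(aq), so Q = [Tl⁺(aq)]^2 / [Cu²⁺(aq)].
Substituting the known concentrations and solving, log [Cu²⁺(aq)] = −1.147 and [Cu²⁺(aq)] = 0.071 M.

0.071 M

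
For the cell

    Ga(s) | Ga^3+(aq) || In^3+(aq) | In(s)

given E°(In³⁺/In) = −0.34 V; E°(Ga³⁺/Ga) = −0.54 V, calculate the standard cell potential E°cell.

+0.20 V

By convention the left-hand electrode in cell notation is the anode (oxidation) and the right-hand electrode is the cathode (reduction).
E°cell = E°(right) − E°(left) = −0.34 − (−0.54) = +0.20 V.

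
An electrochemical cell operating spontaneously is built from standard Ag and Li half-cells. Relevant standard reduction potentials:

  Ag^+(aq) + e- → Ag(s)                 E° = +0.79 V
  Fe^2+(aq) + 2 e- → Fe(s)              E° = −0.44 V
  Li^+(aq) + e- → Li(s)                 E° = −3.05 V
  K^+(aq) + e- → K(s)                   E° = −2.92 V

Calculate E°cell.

Of the two couples in this cell, the one with the more positive reduction potential is reduced at the cathode: here that is Ag⁺/Ag (+0.79 V); Li⁺/Li (−3.05 V) is the anode.
E°cell = E°(cathode) − E°(anode) = +0.79 − (−3.05) = +3.84 V.

+3.84 V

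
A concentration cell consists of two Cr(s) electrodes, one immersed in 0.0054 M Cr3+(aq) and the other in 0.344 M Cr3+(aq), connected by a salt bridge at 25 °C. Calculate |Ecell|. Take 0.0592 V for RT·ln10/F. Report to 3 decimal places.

For a concentration cell E°cell = 0, since both electrodes use the same couple.
The compartment with the higher Cr3+(aq) concentration (0.344 M) acts as the cathode; ions are reduced there and produced at the dilute (0.0054 M) anode.
With n = 3, Ecell = −(0.0592/3)·log([dilute]/[conc]) = −(0.0592/3)·log(0.0054/0.344) = +0.036 V.

0.036 V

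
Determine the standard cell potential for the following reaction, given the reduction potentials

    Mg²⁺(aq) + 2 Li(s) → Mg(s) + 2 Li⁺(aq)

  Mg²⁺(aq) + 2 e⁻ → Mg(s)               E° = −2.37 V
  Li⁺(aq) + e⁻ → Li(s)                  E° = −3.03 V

+0.66 V

In the reaction as written, Mg²⁺(aq) is reduced (cathode) and Li⁺(aq) is produced by oxidation at the anode.
E°cell = E°(cathode) − E°(anode) = −2.37 − (−3.03) = +0.66 V.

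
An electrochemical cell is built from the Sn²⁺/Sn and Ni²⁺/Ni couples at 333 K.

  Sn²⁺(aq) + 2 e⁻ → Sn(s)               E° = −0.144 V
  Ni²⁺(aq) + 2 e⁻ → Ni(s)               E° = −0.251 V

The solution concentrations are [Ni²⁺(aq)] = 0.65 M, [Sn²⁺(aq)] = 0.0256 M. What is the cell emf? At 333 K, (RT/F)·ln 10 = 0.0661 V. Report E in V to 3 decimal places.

Since E°(Sn²⁺/Sn) > E°(Ni²⁺/Ni), Sn²⁺/Sn serves as the cathode.
E°cell = −0.144 − (−0.251) = +0.107 V, with n = 2 electrons transferred.
The balanced reaction is Sn²⁺(aq) + Ni(s) → Sn(s) + Ni²⁺(aq), so Q = [Ni²⁺(aq)] / [Sn²⁺(aq)] = 25.4 and log Q = 1.405.
Applying E = E° − (RT ln10/nF)·log Q gives +0.107 − (0.0661/2)(1.405) = +0.061 V.

+0.061 V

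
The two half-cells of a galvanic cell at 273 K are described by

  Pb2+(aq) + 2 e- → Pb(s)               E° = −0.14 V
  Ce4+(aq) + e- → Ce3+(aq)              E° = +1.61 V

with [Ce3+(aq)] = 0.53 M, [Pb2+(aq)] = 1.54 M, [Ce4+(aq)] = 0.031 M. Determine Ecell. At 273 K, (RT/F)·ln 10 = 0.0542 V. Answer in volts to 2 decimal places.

The Ce⁴⁺/Ce³⁺ couple has the more positive E°, so it is the cathode; Pb²⁺/Pb is the anode.
The standard potential is +1.61 − (−0.14) = +1.75 V and the balanced reaction transfers n = 2 electrons.
Balancing gives 2 Ce4+(aq) + Pb(s) → 2 Ce3+(aq) + Pb2+(aq); hence Q = ([Ce3+(aq)]^2·[Pb2+(aq)]) / [Ce4+(aq)]^2 = 450 (log Q = 2.653).
E = E° − (0.0542/n)·log Q = +1.75 − (0.0542/2)(2.653) = +1.68 V.

+1.68 V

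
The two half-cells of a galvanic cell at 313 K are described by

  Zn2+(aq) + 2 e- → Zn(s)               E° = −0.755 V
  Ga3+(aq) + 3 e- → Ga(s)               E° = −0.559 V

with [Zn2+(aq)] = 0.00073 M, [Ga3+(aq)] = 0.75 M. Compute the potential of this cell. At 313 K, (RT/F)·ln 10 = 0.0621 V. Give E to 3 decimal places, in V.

+0.291 V

Ga³⁺/Ga is reduced (cathode, E° = −0.559 V) and Zn²⁺/Zn is oxidized (anode).
E°cell = −0.559 − (−0.755) = +0.196 V, with n = 6 electrons transferred.
The balanced reaction is 2 Ga3+(aq) + 3 Zn(s) → 2 Ga(s) + 3 Zn2+(aq), so Q = [Zn2+(aq)]^3 / [Ga3+(aq)]^2 = 6.92×10^−10 and log Q = −9.160.
E = E° − (0.0621/n)·log Q = +0.196 − (0.0621/6)(−9.160) = +0.291 V.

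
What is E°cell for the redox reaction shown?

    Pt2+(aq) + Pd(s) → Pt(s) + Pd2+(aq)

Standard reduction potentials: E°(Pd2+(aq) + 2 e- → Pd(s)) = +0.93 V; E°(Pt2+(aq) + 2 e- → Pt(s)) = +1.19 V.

+0.26 V

In the reaction as written, Pt2+(aq) is reduced (cathode) and Pd2+(aq) is produced by oxidation at the anode.
E°cell = E°(cathode) − E°(anode) = +1.19 − (+0.93) = +0.26 V.
The positive value indicates the reaction is spontaneous as written.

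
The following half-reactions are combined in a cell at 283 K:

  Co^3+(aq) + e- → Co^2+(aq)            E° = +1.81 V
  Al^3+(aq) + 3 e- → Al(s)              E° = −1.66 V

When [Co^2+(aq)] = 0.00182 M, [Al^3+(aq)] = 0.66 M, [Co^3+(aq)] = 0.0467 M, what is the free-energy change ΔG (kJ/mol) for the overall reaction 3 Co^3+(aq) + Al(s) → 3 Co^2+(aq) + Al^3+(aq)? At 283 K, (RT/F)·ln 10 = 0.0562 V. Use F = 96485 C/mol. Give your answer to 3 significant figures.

The standard cell potential is +1.81 − (−1.66) = +3.47 V, with n = 3 electrons in the balanced equation.
Q = ([Co^2+(aq)]^3·[Al^3+(aq)]) / [Co^3+(aq)]^3 = 3.91×10^−5, so log Q = −4.408 and E = +3.47 − (0.0562/3)(−4.408) = +3.5526 V.
Finally ΔG = −nFE = −(3)(96485 C/mol)(+3.5526 V) = −1030 kJ/mol.

−1030 kJ/mol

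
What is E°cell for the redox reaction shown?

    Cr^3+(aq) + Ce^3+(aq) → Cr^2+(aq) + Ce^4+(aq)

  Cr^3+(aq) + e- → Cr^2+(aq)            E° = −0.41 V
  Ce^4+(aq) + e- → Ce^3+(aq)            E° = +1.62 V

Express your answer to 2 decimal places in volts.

−2.03 V

In the reaction as written, Cr^3+(aq) is reduced (cathode) and Ce^4+(aq) is produced by oxidation at the anode.
E°cell = E°(cathode) − E°(anode) = −0.41 − (+1.62) = −2.03 V.
The negative E°cell means the reaction is non-spontaneous in the direction written.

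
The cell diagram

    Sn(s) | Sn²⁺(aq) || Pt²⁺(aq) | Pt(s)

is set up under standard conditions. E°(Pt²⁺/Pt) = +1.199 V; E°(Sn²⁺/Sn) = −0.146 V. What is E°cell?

+1.345 V

By convention the left-hand electrode in cell notation is the anode (oxidation) and the right-hand electrode is the cathode (reduction).
E°cell = E°(right) − E°(left) = +1.199 − (−0.146) = +1.345 V.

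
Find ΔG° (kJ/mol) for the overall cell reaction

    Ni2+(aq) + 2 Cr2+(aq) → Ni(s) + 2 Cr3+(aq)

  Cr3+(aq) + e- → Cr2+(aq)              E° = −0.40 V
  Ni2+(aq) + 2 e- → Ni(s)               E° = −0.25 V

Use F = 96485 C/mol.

In the reaction as written Ni2+(aq) is reduced, so the Ni²⁺/Ni couple is the cathode and Cr³⁺/Cr²⁺ is the anode.
E°cell = −0.25 − (−0.40) = +0.15 V; balancing electrons gives n = 2.
ΔG° = −nFE°cell = −(2)(96485)(+0.15) J/mol = −28.9 kJ/mol.

−28.9 kJ/mol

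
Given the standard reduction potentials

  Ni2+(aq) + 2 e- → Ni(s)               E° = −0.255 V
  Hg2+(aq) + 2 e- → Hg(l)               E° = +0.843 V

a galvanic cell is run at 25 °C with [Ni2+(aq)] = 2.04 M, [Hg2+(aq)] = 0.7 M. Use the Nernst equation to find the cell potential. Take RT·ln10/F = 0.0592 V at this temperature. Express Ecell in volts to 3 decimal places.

+1.084 V

Hg²⁺/Hg is reduced (cathode, E° = +0.843 V) and Ni²⁺/Ni is oxidized (anode).
E°cell = E°cat − E°an = +0.843 − (−0.255) = +1.098 V; n = 2.
Balancing gives Hg2+(aq) + Ni(s) → Hg(l) + Ni2+(aq); hence Q = [Ni2+(aq)] / [Hg2+(aq)] = 2.91 (log Q = 0.465).
By the Nernst equation, E = +1.098 − (0.0592/2)·(0.465) = +1.084 V.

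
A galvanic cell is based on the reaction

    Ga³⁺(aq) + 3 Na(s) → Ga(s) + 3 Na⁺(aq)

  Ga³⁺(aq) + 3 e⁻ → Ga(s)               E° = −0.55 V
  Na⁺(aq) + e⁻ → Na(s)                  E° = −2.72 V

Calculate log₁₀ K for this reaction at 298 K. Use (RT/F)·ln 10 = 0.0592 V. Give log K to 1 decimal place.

The Ga³⁺/Ga couple is reduced (cathode); E°cell = −0.55 − (−2.72) = +2.17 V with n = 3.
At equilibrium E = 0, so log K = nE°cell / 0.0592 = (3)(+2.17) / 0.0592 = 110.0.

log K = 110.0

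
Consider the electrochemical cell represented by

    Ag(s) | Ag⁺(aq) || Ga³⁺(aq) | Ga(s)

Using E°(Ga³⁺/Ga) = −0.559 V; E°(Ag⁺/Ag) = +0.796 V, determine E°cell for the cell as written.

By convention the left-hand electrode in cell notation is the anode (oxidation) and the right-hand electrode is the cathode (reduction).
E°cell = E°(right) − E°(left) = −0.559 − (+0.796) = −1.355 V.
The negative sign shows that, as written, the cell would require an external voltage to drive the reaction.

−1.355 V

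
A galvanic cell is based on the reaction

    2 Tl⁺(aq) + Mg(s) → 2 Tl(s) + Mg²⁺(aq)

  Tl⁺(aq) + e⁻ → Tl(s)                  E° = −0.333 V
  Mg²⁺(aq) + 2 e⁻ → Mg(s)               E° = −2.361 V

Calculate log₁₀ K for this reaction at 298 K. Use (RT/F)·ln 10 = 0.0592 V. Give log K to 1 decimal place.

The Tl⁺/Tl couple is reduced (cathode); E°cell = −0.333 − (−2.361) = +2.028 V with n = 2.
At equilibrium E = 0, so log K = nE°cell / 0.0592 = (2)(+2.028) / 0.0592 = 68.5.

log K = 68.5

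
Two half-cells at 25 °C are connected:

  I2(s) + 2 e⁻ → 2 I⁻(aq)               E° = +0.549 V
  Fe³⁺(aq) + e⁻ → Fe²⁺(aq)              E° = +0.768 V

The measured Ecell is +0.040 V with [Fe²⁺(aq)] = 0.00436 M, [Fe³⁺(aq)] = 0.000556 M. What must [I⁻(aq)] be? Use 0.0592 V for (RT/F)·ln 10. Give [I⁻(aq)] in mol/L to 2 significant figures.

0.0074 M

Fe³⁺/Fe²⁺ is the cathode (higher E°); E°cell = +0.768 − (+0.549) = +0.219 V with n = 2.
From the Nernst equation, log Q = n(E° − E)/0.0592 = 2·(+0.219 − (+0.040))/0.0592 = 6.047.
For 2 Fe³⁺(aq) + 2 I⁻(aq) → 2 Fe²⁺(aq) + I2(s), the reaction quotient is Q = [Fe²⁺(aq)]^2 / ([Fe³⁺(aq)]^2·[I⁻(aq)]^2).
Substituting the known concentrations and solving, log [I⁻(aq)] = −2.129 and [I⁻(aq)] = 0.0074 M.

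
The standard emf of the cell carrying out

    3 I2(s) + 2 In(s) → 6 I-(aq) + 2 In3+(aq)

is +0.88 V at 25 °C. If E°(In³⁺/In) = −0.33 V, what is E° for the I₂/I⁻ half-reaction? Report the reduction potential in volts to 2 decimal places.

+0.55 V

In the reaction as written the I₂/I⁻ couple is reduced (cathode) and In³⁺/In is oxidized (anode), so E°cell = E°(I₂/I⁻) − E°(In³⁺/In).
E°(I₂/I⁻) = E°cell + E°(anode) = +0.88 + (−0.33) = +0.55 V.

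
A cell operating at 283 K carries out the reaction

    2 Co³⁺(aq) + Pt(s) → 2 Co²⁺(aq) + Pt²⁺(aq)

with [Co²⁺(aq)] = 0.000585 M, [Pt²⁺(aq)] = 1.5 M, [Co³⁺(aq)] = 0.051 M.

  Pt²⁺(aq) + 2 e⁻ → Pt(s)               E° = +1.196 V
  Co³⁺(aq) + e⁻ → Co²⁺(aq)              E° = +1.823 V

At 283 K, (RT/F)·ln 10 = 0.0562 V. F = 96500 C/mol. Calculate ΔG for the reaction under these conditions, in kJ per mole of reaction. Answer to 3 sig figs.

−141 kJ/mol

With Co³⁺/Co²⁺ reduced at the cathode, E°cell = +1.823 − (+1.196) = +0.627 V and n = 2.
Q = ([Co²⁺(aq)]^2·[Pt²⁺(aq)]) / [Co³⁺(aq)]^2 = 0.000197, so log Q = −3.705 and E = +0.627 − (0.0562/2)(−3.705) = +0.7311 V.
ΔG = −nFE = −(2)(96500)(+0.7311) J/mol = −141 kJ/mol.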